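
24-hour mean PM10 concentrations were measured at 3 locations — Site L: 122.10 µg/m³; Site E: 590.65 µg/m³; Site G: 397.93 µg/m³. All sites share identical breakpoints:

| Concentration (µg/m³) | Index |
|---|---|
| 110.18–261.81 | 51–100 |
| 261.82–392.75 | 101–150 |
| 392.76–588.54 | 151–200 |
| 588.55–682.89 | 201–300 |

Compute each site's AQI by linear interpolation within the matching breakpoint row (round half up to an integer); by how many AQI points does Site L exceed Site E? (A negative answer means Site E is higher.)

-148

Site L: 122.10 lies in 110.18–261.81, so I_lo=51, I_hi=100, C_lo=110.18, C_hi=261.81.
(100−51)/(261.81−110.18) × (122.10−110.18) + 51 = 49/151.63 × 11.92 + 51 ≈ 54.85 → 55.
Site E: row 588.55–682.89 (AQI 201–300). (300−201)·(590.65−588.55)/(682.89−588.55) + 201 = 99·2.10/94.34 + 201 ≈ 203.20 → 203.
Site G: 397.93 lies in 392.76–588.54, so I_lo=151, I_hi=200, C_lo=392.76, C_hi=588.54.
(200−151)/(588.54−392.76) × (397.93−392.76) + 151 = 49/195.78 × 5.17 + 151 ≈ 152.29 → 152.
AQIs: Site L=55, Site E=203, Site G=152. Site L (55) − Site E (203) = -148.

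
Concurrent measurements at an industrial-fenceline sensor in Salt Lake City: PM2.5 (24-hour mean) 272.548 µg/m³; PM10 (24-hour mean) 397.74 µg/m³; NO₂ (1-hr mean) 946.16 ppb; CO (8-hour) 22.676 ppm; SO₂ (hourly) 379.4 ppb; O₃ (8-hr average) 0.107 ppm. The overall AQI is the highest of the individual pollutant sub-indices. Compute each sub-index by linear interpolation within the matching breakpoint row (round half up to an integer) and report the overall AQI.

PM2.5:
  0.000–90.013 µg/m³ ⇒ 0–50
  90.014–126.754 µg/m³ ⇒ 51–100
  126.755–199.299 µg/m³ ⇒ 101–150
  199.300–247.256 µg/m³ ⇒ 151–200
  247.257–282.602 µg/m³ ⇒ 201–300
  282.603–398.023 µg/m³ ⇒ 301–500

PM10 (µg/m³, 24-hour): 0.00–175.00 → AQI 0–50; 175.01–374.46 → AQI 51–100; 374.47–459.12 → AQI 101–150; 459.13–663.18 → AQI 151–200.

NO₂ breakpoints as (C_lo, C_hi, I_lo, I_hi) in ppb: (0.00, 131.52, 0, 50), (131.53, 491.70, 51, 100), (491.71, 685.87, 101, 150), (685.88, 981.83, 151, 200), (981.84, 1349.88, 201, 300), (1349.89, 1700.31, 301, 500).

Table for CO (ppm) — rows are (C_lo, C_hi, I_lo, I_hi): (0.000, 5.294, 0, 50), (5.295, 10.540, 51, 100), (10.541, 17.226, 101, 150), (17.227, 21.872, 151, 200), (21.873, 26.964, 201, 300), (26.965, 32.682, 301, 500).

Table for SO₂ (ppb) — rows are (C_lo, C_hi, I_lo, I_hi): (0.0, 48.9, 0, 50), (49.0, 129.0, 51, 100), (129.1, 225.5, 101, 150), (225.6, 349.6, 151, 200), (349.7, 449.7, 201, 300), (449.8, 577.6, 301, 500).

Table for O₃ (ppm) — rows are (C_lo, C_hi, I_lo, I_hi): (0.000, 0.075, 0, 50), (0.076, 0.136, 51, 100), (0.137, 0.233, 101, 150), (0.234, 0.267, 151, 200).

272

PM2.5: 272.548 lies in 247.257–282.602, so I_lo=201, I_hi=300, C_lo=247.257, C_hi=282.602.
(300−201)/(282.602−247.257) × (272.548−247.257) + 201 = 99/35.345 × 25.291 + 201 ≈ 271.84 → 272.
PM10 397.74: bracket 374.47–459.12 → index 101–150; slope 49/84.65, offset 23.27.
AQI = 101 + 49/84.65·23.27 ≈ 114.47 ⇒ 114.
NO₂: 946.16 lies in 685.88–981.83, so I_lo=151, I_hi=200, C_lo=685.88, C_hi=981.83.
(200−151)/(981.83−685.88) × (946.16−685.88) + 151 = 49/295.95 × 260.28 + 151 ≈ 194.09 → 194.
CO 22.676: bracket 21.873–26.964 → index 201–300; slope 99/5.091, offset 0.803.
AQI = 201 + 99/5.091·0.803 ≈ 216.62 ⇒ 217.
SO₂ 379.4: bracket 349.7–449.7 → index 201–300; slope 99/100.0, offset 29.7.
AQI = 201 + 99/100.0·29.7 ≈ 230.40 ⇒ 230.
O₃: 0.107 ∈ [0.076, 0.136] ↔ index [51, 100].
51 + (0.107−0.076)·(100−51)/(0.136−0.076) = 51 + 0.031·49/0.060 ≈ 76.32, so AQI = 76.
Sub-indices: PM2.5→272, PM10→114, NO₂→194, CO→217, SO₂→230, O₃→76. Overall AQI = max = 272; dominant pollutant is PM2.5.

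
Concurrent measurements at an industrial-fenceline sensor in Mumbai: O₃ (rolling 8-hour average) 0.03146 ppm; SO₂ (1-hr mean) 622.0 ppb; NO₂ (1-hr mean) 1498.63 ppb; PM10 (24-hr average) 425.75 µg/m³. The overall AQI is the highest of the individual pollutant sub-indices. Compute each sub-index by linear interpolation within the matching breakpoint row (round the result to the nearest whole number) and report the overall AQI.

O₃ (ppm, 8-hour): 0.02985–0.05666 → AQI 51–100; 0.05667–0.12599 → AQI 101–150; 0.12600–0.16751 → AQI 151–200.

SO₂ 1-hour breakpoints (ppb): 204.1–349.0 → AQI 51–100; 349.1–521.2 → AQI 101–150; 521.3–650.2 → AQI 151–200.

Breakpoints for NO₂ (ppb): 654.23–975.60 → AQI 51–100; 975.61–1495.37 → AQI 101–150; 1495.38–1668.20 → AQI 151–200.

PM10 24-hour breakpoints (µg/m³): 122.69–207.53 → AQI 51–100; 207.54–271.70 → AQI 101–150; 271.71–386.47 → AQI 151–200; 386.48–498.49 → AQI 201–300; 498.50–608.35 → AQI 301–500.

236

O₃: row 0.02985–0.05666 (AQI 51–100). (100−51)·(0.03146−0.02985)/(0.05666−0.02985) + 51 = 49·0.00161/0.02681 + 51 ≈ 53.94 → 54.
SO₂: 622.0 ∈ [521.3, 650.2] ↔ index [151, 200].
151 + (622.0−521.3)·(200−151)/(650.2−521.3) = 151 + 100.7·49/128.9 ≈ 189.28, so AQI = 189.
NO₂: 1498.63 lies in 1495.38–1668.20, so I_lo=151, I_hi=200, C_lo=1495.38, C_hi=1668.20.
(200−151)/(1668.20−1495.38) × (1498.63−1495.38) + 151 = 49/172.82 × 3.25 + 151 ≈ 151.92 → 152.
PM10: 425.75 lies in 386.48–498.49, so I_lo=201, I_hi=300, C_lo=386.48, C_hi=498.49.
(300−201)/(498.49−386.48) × (425.75−386.48) + 201 = 99/112.01 × 39.27 + 201 ≈ 235.71 → 236.
Sub-indices: O₃→54, SO₂→189, NO₂→152, PM10→236. Overall AQI = max = 236; dominant pollutant is PM10.
AQI 236: Very Unhealthy.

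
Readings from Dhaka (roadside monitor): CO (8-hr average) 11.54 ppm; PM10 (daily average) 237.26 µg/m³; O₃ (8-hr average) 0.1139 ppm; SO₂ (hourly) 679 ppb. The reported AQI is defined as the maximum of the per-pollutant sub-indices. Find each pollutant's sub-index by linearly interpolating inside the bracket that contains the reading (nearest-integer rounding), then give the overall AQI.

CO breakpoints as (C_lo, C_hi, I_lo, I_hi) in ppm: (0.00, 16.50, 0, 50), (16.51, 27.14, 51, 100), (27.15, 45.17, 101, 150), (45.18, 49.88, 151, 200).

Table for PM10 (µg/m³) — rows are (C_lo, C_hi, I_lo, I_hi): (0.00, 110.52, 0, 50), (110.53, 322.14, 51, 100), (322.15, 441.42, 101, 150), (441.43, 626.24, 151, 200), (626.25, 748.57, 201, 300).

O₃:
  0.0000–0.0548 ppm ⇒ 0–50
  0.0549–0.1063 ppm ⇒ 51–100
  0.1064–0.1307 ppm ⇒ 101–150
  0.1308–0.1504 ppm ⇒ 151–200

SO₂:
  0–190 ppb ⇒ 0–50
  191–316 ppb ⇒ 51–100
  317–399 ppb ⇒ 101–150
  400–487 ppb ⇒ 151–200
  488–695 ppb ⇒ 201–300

292

CO: row 0.00–16.50 (AQI 0–50). (50−0)·(11.54−0.00)/(16.50−0.00) + 0 = 50·11.54/16.50 + 0 ≈ 34.97 → 35.
PM10 237.26: bracket 110.53–322.14 → index 51–100; slope 49/211.61, offset 126.73.
AQI = 51 + 49/211.61·126.73 ≈ 80.35 ⇒ 80.
O₃: row 0.1064–0.1307 (AQI 101–150). (150−101)·(0.1139−0.1064)/(0.1307−0.1064) + 101 = 49·0.0075/0.0243 + 101 ≈ 116.12 → 116.
SO₂: row 488–695 (AQI 201–300). (300−201)·(679−488)/(695−488) + 201 = 99·191/207 + 201 ≈ 292.35 → 292.
Sub-indices: CO→35, PM10→80, O₃→116, SO₂→292. Overall AQI = max = 292; dominant pollutant is SO₂.
AQI 292: Very Unhealthy.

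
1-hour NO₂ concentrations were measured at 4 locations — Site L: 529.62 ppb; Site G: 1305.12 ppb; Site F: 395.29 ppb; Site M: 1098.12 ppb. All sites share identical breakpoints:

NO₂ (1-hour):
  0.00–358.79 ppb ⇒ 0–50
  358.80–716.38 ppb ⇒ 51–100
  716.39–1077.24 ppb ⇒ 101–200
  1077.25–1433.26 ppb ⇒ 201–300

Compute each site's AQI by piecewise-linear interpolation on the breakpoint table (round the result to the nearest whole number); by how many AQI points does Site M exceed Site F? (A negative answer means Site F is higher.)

Site L: 529.62 lies in 358.80–716.38, so I_lo=51, I_hi=100, C_lo=358.80, C_hi=716.38.
(100−51)/(716.38−358.80) × (529.62−358.80) + 51 = 49/357.58 × 170.82 + 51 ≈ 74.41 → 74.
Site G 1305.12: bracket 1077.25–1433.26 → index 201–300; slope 99/356.01, offset 227.87.
AQI = 201 + 99/356.01·227.87 ≈ 264.37 ⇒ 264.
Site F: 395.29 ∈ [358.80, 716.38] ↔ index [51, 100].
51 + (395.29−358.80)·(100−51)/(716.38−358.80) = 51 + 36.49·49/357.58 ≈ 56.00, so AQI = 56.
Site M: 1098.12 ∈ [1077.25, 1433.26] ↔ index [201, 300].
201 + (1098.12−1077.25)·(300−201)/(1433.26−1077.25) = 201 + 20.87·99/356.01 ≈ 206.80, so AQI = 207.
AQIs: Site L=74, Site G=264, Site F=56, Site M=207. Site M (207) − Site F (56) = 151.

151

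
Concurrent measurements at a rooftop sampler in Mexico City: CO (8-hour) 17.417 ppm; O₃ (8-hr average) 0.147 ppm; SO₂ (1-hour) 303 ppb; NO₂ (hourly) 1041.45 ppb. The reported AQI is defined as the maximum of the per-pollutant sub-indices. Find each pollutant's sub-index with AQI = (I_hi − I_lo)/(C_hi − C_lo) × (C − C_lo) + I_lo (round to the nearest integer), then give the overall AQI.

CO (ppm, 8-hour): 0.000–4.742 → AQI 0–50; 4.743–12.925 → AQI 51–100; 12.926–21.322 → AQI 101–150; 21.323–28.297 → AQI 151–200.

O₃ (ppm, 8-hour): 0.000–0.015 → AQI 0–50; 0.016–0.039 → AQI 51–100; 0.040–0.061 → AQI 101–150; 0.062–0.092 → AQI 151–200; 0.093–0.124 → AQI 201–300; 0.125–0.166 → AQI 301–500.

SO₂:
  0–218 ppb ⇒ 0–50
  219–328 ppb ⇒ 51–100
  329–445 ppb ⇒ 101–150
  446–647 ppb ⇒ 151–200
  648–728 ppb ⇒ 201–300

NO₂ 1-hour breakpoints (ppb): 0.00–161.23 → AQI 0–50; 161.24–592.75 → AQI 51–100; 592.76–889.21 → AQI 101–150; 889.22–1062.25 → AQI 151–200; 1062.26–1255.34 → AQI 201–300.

408

CO 17.417: bracket 12.926–21.322 → index 101–150; slope 49/8.396, offset 4.491.
AQI = 101 + 49/8.396·4.491 ≈ 127.21 ⇒ 127.
O₃: row 0.125–0.166 (AQI 301–500). (500−301)·(0.147−0.125)/(0.166−0.125) + 301 = 199·0.022/0.041 + 301 ≈ 407.78 → 408.
SO₂ 303: bracket 219–328 → index 51–100; slope 49/109, offset 84.
AQI = 51 + 49/109·84 ≈ 88.76 ⇒ 89.
NO₂ 1041.45: bracket 889.22–1062.25 → index 151–200; slope 49/173.03, offset 152.23.
AQI = 151 + 49/173.03·152.23 ≈ 194.11 ⇒ 194.
Sub-indices: CO→127, O₃→408, SO₂→89, NO₂→194. Overall AQI = max = 408; dominant pollutant is O₃.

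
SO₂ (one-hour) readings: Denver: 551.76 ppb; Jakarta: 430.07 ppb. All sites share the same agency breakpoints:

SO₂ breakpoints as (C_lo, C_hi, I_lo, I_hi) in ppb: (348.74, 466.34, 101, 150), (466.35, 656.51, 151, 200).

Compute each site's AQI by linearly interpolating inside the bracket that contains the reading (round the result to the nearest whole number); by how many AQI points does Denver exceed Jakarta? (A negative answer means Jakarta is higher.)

Denver: row 466.35–656.51 (AQI 151–200). (200−151)·(551.76−466.35)/(656.51−466.35) + 151 = 49·85.41/190.16 + 151 ≈ 173.01 → 173.
Jakarta: 430.07 ∈ [348.74, 466.34] ↔ index [101, 150].
101 + (430.07−348.74)·(150−101)/(466.34−348.74) = 101 + 81.33·49/117.60 ≈ 134.89, so AQI = 135.
AQIs: Denver=173, Jakarta=135. Denver (173) − Jakarta (135) = 38.

38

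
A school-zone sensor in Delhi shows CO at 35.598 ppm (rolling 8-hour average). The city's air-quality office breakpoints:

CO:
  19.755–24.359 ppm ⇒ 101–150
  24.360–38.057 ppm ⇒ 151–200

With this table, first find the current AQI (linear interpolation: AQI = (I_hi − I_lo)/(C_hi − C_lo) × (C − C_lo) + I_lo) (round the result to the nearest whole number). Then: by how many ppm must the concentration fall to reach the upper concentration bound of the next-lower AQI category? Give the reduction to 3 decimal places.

11.239

CO: 35.598 lies in 24.360–38.057, so I_lo=151, I_hi=200, C_lo=24.360, C_hi=38.057.
(200−151)/(38.057−24.360) × (35.598−24.360) + 151 = 49/13.697 × 11.238 + 151 ≈ 191.20 → 191.
Current AQI 191 is in the Unhealthy range (151–200). The next-lower category tops out at AQI 150, whose upper concentration bound is 24.359 ppm.
Reduction needed = 35.598 − 24.359 = 11.239 ppm.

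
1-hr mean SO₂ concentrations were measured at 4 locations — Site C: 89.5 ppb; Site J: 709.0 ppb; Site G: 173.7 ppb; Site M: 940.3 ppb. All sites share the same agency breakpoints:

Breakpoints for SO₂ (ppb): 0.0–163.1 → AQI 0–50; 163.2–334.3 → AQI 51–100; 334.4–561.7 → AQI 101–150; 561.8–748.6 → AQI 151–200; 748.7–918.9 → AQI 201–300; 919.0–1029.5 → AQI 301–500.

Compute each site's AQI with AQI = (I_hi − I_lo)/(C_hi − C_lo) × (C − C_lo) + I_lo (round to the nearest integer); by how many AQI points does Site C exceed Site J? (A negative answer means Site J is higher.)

-163

Site C: 89.5 lies in 0.0–163.1, so I_lo=0, I_hi=50, C_lo=0.0, C_hi=163.1.
(50−0)/(163.1−0.0) × (89.5−0.0) + 0 = 50/163.1 × 89.5 + 0 ≈ 27.44 → 27.
Site J: 709.0 ∈ [561.8, 748.6] ↔ index [151, 200].
151 + (709.0−561.8)·(200−151)/(748.6−561.8) = 151 + 147.2·49/186.8 ≈ 189.61, so AQI = 190.
Site G: 173.7 ∈ [163.2, 334.3] ↔ index [51, 100].
51 + (173.7−163.2)·(100−51)/(334.3−163.2) = 51 + 10.5·49/171.1 ≈ 54.01, so AQI = 54.
Site M: 940.3 lies in 919.0–1029.5, so I_lo=301, I_hi=500, C_lo=919.0, C_hi=1029.5.
(500−301)/(1029.5−919.0) × (940.3−919.0) + 301 = 199/110.5 × 21.3 + 301 ≈ 339.36 → 339.
AQIs: Site C=27, Site J=190, Site G=54, Site M=339. Site C (27) − Site J (190) = -163.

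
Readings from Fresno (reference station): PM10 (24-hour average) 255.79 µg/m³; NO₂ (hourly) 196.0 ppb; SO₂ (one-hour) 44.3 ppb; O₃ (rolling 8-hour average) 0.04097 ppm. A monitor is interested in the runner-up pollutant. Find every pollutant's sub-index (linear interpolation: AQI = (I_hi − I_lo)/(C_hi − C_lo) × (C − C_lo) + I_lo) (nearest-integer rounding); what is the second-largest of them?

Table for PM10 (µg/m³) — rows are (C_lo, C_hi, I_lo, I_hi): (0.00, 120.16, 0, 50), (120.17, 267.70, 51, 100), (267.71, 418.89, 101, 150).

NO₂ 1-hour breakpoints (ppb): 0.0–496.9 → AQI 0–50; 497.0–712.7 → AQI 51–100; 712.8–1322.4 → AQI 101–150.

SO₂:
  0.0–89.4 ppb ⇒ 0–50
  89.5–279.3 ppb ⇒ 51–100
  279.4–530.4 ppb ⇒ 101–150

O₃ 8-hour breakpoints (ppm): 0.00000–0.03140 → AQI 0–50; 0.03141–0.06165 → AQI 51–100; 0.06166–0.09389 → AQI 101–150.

PM10: 255.79 ∈ [120.17, 267.70] ↔ index [51, 100].
51 + (255.79−120.17)·(100−51)/(267.70−120.17) = 51 + 135.62·49/147.53 ≈ 96.04, so AQI = 96.
NO₂ 196.0: bracket 0.0–496.9 → index 0–50; slope 50/496.9, offset 196.0.
AQI = 0 + 50/496.9·196.0 ≈ 19.72 ⇒ 20.
SO₂ 44.3: bracket 0.0–89.4 → index 0–50; slope 50/89.4, offset 44.3.
AQI = 0 + 50/89.4·44.3 ≈ 24.78 ⇒ 25.
O₃: row 0.03141–0.06165 (AQI 51–100). (100−51)·(0.04097−0.03141)/(0.06165−0.03141) + 51 = 49·0.00956/0.03024 + 51 ≈ 66.49 → 66.
Sub-indices: PM10→96, NO₂→20, SO₂→25, O₃→66. Ranked high→low: 96, 66, 25, 20. Second-highest sub-index = 66.

66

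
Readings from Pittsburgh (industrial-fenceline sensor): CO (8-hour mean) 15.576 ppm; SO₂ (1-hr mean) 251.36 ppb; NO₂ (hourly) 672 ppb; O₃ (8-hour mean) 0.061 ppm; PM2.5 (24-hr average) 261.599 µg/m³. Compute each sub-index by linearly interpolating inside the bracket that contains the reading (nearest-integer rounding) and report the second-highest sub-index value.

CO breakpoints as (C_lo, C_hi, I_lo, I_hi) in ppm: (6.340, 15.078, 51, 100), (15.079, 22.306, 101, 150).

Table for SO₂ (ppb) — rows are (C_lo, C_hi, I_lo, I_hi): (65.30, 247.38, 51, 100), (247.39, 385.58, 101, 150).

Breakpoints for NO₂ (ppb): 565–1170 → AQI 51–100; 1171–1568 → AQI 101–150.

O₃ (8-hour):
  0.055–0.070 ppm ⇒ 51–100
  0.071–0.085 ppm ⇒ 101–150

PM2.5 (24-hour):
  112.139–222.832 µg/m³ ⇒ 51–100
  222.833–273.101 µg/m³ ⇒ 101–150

104

CO: 15.576 lies in 15.079–22.306, so I_lo=101, I_hi=150, C_lo=15.079, C_hi=22.306.
(150−101)/(22.306−15.079) × (15.576−15.079) + 101 = 49/7.227 × 0.497 + 101 ≈ 104.37 → 104.
SO₂: row 247.39–385.58 (AQI 101–150). (150−101)·(251.36−247.39)/(385.58−247.39) + 101 = 49·3.97/138.19 + 101 ≈ 102.41 → 102.
NO₂ 672: bracket 565–1170 → index 51–100; slope 49/605, offset 107.
AQI = 51 + 49/605·107 ≈ 59.67 ⇒ 60.
O₃: row 0.055–0.070 (AQI 51–100). (100−51)·(0.061−0.055)/(0.070−0.055) + 51 = 49·0.006/0.015 + 51 ≈ 70.60 → 71.
PM2.5 261.599: bracket 222.833–273.101 → index 101–150; slope 49/50.268, offset 38.766.
AQI = 101 + 49/50.268·38.766 ≈ 138.79 ⇒ 139.
Sub-indices: CO→104, SO₂→102, NO₂→60, O₃→71, PM2.5→139. Ranked high→low: 139, 104, 102, 71, 60. Second-highest sub-index = 104.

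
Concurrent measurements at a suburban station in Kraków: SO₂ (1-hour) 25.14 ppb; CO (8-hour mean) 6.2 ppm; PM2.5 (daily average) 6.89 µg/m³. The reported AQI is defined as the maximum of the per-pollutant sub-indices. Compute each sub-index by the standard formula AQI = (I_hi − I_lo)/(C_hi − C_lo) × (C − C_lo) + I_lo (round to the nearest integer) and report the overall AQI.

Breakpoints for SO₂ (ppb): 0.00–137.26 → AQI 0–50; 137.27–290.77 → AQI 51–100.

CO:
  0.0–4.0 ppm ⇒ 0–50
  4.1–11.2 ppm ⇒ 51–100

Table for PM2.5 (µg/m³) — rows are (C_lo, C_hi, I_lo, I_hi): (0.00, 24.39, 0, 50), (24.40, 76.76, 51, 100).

SO₂: 25.14 ∈ [0.00, 137.26] ↔ index [0, 50].
0 + (25.14−0.00)·(50−0)/(137.26−0.00) = 0 + 25.14·50/137.26 ≈ 9.16, so AQI = 9.
CO: row 4.1–11.2 (AQI 51–100). (100−51)·(6.2−4.1)/(11.2−4.1) + 51 = 49·2.1/7.1 + 51 ≈ 65.49 → 65.
PM2.5 6.89: bracket 0.00–24.39 → index 0–50; slope 50/24.39, offset 6.89.
AQI = 0 + 50/24.39·6.89 ≈ 14.12 ⇒ 14.
Sub-indices: SO₂→9, CO→65, PM2.5→14. Overall AQI = max = 65; dominant pollutant is CO.
AQI 65: Moderate.

65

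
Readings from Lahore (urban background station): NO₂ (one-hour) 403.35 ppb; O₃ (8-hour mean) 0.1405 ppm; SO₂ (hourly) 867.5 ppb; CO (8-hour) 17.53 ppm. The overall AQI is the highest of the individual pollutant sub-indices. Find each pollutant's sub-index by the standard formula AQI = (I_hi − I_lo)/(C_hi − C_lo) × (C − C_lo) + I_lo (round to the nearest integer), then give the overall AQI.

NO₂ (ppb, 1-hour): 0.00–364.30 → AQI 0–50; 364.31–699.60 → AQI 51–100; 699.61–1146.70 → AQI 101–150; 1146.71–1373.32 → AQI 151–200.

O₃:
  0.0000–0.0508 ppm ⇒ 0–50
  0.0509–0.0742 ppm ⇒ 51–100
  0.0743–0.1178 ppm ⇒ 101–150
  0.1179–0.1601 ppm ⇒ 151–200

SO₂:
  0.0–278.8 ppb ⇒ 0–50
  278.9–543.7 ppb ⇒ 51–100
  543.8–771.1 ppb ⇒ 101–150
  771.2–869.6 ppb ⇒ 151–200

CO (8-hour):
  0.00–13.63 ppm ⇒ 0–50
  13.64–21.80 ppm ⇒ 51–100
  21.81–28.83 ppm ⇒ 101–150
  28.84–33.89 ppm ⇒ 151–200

NO₂: 403.35 lies in 364.31–699.60, so I_lo=51, I_hi=100, C_lo=364.31, C_hi=699.60.
(100−51)/(699.60−364.31) × (403.35−364.31) + 51 = 49/335.29 × 39.04 + 51 ≈ 56.71 → 57.
O₃: 0.1405 ∈ [0.1179, 0.1601] ↔ index [151, 200].
151 + (0.1405−0.1179)·(200−151)/(0.1601−0.1179) = 151 + 0.0226·49/0.0422 ≈ 177.24, so AQI = 177.
SO₂ 867.5: bracket 771.2–869.6 → index 151–200; slope 49/98.4, offset 96.3.
AQI = 151 + 49/98.4·96.3 ≈ 198.95 ⇒ 199.
CO: row 13.64–21.80 (AQI 51–100). (100−51)·(17.53−13.64)/(21.80−13.64) + 51 = 49·3.89/8.16 + 51 ≈ 74.36 → 74.
Sub-indices: NO₂→57, O₃→177, SO₂→199, CO→74. Overall AQI = max = 199; dominant pollutant is SO₂.
AQI 199: Unhealthy.

199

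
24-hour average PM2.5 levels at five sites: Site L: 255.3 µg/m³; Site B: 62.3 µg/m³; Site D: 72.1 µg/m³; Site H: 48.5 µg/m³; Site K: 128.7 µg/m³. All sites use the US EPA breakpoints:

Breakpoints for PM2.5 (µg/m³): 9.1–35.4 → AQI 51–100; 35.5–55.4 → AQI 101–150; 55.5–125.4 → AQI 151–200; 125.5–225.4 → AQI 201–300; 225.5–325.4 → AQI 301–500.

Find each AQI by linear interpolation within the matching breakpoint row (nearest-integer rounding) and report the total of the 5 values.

Site L: row 225.5–325.4 (AQI 301–500). (500−301)·(255.3−225.5)/(325.4−225.5) + 301 = 199·29.8/99.9 + 301 ≈ 360.36 → 360.
Site B 62.3: bracket 55.5–125.4 → index 151–200; slope 49/69.9, offset 6.8.
AQI = 151 + 49/69.9·6.8 ≈ 155.77 ⇒ 156.
Site D 72.1: bracket 55.5–125.4 → index 151–200; slope 49/69.9, offset 16.6.
AQI = 151 + 49/69.9·16.6 ≈ 162.64 ⇒ 163.
Site H: row 35.5–55.4 (AQI 101–150). (150−101)·(48.5−35.5)/(55.4−35.5) + 101 = 49·13.0/19.9 + 101 ≈ 133.01 → 133.
Site K: 128.7 ∈ [125.5, 225.4] ↔ index [201, 300].
201 + (128.7−125.5)·(300−201)/(225.4−125.5) = 201 + 3.2·99/99.9 ≈ 204.17, so AQI = 204.
AQIs: Site L=360, Site B=156, Site D=163, Site H=133, Site K=204. Sum = 360 + 156 + 163 + 133 + 204 = 1016.

1016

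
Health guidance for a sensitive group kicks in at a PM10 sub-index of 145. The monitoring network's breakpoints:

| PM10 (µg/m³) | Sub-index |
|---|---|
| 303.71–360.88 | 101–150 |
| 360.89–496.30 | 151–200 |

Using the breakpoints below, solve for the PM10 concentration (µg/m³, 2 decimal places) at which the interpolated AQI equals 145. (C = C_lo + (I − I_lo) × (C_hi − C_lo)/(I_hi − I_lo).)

355.05

AQI 145 lies in the 101–150 band, which corresponds to 303.71–360.88 µg/m³.
C = 303.71 + (145−101)×(360.88−303.71)/(150−101) = 303.71 + 44×57.17/49 ≈ 355.0463 µg/m³ → 355.05 µg/m³ to 2 dp.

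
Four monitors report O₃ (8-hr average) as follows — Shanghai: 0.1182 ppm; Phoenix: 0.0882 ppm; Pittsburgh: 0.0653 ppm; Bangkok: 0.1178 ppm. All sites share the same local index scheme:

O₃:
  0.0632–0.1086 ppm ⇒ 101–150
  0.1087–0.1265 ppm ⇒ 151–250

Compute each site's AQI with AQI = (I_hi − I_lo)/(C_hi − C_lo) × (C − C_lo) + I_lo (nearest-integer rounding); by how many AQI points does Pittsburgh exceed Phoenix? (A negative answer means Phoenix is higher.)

-25

Shanghai: 0.1182 ∈ [0.1087, 0.1265] ↔ index [151, 250].
151 + (0.1182−0.1087)·(250−151)/(0.1265−0.1087) = 151 + 0.0095·99/0.0178 ≈ 203.84, so AQI = 204.
Phoenix: 0.0882 lies in 0.0632–0.1086, so I_lo=101, I_hi=150, C_lo=0.0632, C_hi=0.1086.
(150−101)/(0.1086−0.0632) × (0.0882−0.0632) + 101 = 49/0.0454 × 0.0250 + 101 ≈ 127.98 → 128.
Pittsburgh 0.0653: bracket 0.0632–0.1086 → index 101–150; slope 49/0.0454, offset 0.0021.
AQI = 101 + 49/0.0454·0.0021 ≈ 103.27 ⇒ 103.
Bangkok: row 0.1087–0.1265 (AQI 151–250). (250−151)·(0.1178−0.1087)/(0.1265−0.1087) + 151 = 99·0.0091/0.0178 + 151 ≈ 201.61 → 202.
AQIs: Shanghai=204, Phoenix=128, Pittsburgh=103, Bangkok=202. Pittsburgh (103) − Phoenix (128) = -25.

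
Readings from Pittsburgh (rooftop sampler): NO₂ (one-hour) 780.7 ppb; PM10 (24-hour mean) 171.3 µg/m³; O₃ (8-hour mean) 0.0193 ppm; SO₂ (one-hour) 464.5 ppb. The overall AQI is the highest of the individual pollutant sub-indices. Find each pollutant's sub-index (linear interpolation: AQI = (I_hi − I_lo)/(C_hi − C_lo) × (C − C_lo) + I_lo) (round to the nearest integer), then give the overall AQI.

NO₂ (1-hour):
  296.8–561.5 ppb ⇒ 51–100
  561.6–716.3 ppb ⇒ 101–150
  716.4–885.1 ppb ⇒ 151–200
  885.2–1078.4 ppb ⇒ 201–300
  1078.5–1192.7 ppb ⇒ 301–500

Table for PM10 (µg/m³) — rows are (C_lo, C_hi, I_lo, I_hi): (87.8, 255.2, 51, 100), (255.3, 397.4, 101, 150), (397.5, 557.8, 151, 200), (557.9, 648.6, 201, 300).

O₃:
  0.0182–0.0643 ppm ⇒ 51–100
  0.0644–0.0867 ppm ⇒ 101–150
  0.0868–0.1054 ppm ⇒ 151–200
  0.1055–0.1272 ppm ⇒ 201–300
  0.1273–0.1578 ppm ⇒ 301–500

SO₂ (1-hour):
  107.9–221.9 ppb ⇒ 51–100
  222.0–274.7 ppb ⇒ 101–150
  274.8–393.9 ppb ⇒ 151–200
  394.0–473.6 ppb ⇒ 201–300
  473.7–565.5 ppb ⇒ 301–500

NO₂ 780.7: bracket 716.4–885.1 → index 151–200; slope 49/168.7, offset 64.3.
AQI = 151 + 49/168.7·64.3 ≈ 169.68 ⇒ 170.
PM10 171.3: bracket 87.8–255.2 → index 51–100; slope 49/167.4, offset 83.5.
AQI = 51 + 49/167.4·83.5 ≈ 75.44 ⇒ 75.
O₃: row 0.0182–0.0643 (AQI 51–100). (100−51)·(0.0193−0.0182)/(0.0643−0.0182) + 51 = 49·0.0011/0.0461 + 51 ≈ 52.17 → 52.
SO₂ 464.5: bracket 394.0–473.6 → index 201–300; slope 99/79.6, offset 70.5.
AQI = 201 + 99/79.6·70.5 ≈ 288.68 ⇒ 289.
Sub-indices: NO₂→170, PM10→75, O₃→52, SO₂→289. Overall AQI = max = 289; dominant pollutant is SO₂.

289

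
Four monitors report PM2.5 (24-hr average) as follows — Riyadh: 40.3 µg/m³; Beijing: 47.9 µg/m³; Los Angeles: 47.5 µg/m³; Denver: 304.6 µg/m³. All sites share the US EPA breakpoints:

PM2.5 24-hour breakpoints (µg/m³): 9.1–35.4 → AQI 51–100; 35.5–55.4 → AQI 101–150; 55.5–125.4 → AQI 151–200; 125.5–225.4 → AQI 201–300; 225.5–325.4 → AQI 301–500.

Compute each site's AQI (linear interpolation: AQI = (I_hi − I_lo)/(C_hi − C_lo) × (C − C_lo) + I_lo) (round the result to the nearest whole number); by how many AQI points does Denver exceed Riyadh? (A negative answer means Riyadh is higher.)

346

Riyadh 40.3: bracket 35.5–55.4 → index 101–150; slope 49/19.9, offset 4.8.
AQI = 101 + 49/19.9·4.8 ≈ 112.82 ⇒ 113.
Beijing: 47.9 lies in 35.5–55.4, so I_lo=101, I_hi=150, C_lo=35.5, C_hi=55.4.
(150−101)/(55.4−35.5) × (47.9−35.5) + 101 = 49/19.9 × 12.4 + 101 ≈ 131.53 → 132.
Los Angeles: row 35.5–55.4 (AQI 101–150). (150−101)·(47.5−35.5)/(55.4−35.5) + 101 = 49·12.0/19.9 + 101 ≈ 130.55 → 131.
Denver: 304.6 lies in 225.5–325.4, so I_lo=301, I_hi=500, C_lo=225.5, C_hi=325.4.
(500−301)/(325.4−225.5) × (304.6−225.5) + 301 = 199/99.9 × 79.1 + 301 ≈ 458.57 → 459.
AQIs: Riyadh=113, Beijing=132, Los Angeles=131, Denver=459. Denver (459) − Riyadh (113) = 346.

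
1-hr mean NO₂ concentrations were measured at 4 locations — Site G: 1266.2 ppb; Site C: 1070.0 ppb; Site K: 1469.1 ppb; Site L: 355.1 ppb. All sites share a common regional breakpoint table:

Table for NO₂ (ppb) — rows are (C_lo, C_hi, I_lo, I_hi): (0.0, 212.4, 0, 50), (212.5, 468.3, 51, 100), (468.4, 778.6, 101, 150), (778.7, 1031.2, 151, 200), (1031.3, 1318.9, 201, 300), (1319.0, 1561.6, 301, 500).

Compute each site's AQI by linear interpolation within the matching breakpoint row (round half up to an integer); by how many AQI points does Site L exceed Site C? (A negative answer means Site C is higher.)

Site G: row 1031.3–1318.9 (AQI 201–300). (300−201)·(1266.2−1031.3)/(1318.9−1031.3) + 201 = 99·234.9/287.6 + 201 ≈ 281.86 → 282.
Site C 1070.0: bracket 1031.3–1318.9 → index 201–300; slope 99/287.6, offset 38.7.
AQI = 201 + 99/287.6·38.7 ≈ 214.32 ⇒ 214.
Site K 1469.1: bracket 1319.0–1561.6 → index 301–500; slope 199/242.6, offset 150.1.
AQI = 301 + 199/242.6·150.1 ≈ 424.12 ⇒ 424.
Site L 355.1: bracket 212.5–468.3 → index 51–100; slope 49/255.8, offset 142.6.
AQI = 51 + 49/255.8·142.6 ≈ 78.32 ⇒ 78.
AQIs: Site G=282, Site C=214, Site K=424, Site L=78. Site L (78) − Site C (214) = -136.

-136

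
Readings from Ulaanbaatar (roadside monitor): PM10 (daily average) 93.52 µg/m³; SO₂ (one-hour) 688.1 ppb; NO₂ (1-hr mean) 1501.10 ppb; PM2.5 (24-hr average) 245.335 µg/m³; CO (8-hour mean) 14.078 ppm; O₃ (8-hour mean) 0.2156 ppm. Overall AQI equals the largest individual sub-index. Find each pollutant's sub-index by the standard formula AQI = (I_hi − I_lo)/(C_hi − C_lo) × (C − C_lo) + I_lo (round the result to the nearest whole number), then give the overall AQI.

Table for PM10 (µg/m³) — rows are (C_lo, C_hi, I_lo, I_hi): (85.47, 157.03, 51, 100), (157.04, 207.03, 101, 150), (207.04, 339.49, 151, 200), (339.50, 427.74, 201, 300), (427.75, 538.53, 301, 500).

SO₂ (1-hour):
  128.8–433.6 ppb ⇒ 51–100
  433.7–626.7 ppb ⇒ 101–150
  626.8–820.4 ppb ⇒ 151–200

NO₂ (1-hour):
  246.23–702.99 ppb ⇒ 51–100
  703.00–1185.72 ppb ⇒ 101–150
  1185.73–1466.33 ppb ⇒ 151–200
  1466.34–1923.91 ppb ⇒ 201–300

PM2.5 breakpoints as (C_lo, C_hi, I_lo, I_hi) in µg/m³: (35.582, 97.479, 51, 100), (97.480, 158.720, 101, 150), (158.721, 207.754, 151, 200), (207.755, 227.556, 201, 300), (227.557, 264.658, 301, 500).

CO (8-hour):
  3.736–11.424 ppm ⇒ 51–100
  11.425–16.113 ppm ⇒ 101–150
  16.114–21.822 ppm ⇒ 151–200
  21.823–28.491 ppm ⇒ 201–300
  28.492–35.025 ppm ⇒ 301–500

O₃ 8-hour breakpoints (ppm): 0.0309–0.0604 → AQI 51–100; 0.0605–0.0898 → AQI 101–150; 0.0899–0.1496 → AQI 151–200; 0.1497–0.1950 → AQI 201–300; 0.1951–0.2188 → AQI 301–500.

PM10: 93.52 ∈ [85.47, 157.03] ↔ index [51, 100].
51 + (93.52−85.47)·(100−51)/(157.03−85.47) = 51 + 8.05·49/71.56 ≈ 56.51, so AQI = 57.
SO₂: 688.1 ∈ [626.8, 820.4] ↔ index [151, 200].
151 + (688.1−626.8)·(200−151)/(820.4−626.8) = 151 + 61.3·49/193.6 ≈ 166.51, so AQI = 167.
NO₂: 1501.10 lies in 1466.34–1923.91, so I_lo=201, I_hi=300, C_lo=1466.34, C_hi=1923.91.
(300−201)/(1923.91−1466.34) × (1501.10−1466.34) + 201 = 99/457.57 × 34.76 + 201 ≈ 208.52 → 209.
PM2.5: 245.335 lies in 227.557–264.658, so I_lo=301, I_hi=500, C_lo=227.557, C_hi=264.658.
(500−301)/(264.658−227.557) × (245.335−227.557) + 301 = 199/37.101 × 17.778 + 301 ≈ 396.36 → 396.
CO: row 11.425–16.113 (AQI 101–150). (150−101)·(14.078−11.425)/(16.113−11.425) + 101 = 49·2.653/4.688 + 101 ≈ 128.73 → 129.
O₃ 0.2156: bracket 0.1951–0.2188 → index 301–500; slope 199/0.0237, offset 0.0205.
AQI = 301 + 199/0.0237·0.0205 ≈ 473.13 ⇒ 473.
Sub-indices: PM10→57, SO₂→167, NO₂→209, PM2.5→396, CO→129, O₃→473. Overall AQI = max = 473; dominant pollutant is O₃.

473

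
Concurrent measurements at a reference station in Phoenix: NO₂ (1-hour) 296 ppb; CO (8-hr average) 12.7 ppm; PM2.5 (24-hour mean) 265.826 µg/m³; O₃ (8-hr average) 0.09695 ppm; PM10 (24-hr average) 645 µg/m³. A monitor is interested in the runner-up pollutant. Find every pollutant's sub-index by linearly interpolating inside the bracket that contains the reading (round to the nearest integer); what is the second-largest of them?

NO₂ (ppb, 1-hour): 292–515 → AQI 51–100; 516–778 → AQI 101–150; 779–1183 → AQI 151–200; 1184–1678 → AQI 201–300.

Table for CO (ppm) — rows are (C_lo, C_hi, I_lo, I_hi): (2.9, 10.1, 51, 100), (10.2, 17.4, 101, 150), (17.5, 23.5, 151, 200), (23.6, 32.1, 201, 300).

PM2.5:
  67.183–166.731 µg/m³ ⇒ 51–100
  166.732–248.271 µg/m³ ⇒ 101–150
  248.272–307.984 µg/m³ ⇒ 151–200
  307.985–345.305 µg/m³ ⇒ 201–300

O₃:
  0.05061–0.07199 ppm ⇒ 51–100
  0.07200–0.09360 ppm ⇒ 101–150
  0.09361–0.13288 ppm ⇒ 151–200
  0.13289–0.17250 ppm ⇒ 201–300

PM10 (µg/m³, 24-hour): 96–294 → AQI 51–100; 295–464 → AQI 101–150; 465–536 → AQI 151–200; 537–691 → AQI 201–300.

NO₂: row 292–515 (AQI 51–100). (100−51)·(296−292)/(515−292) + 51 = 49·4/223 + 51 ≈ 51.88 → 52.
CO: 12.7 ∈ [10.2, 17.4] ↔ index [101, 150].
101 + (12.7−10.2)·(150−101)/(17.4−10.2) = 101 + 2.5·49/7.2 ≈ 118.01, so AQI = 118.
PM2.5 265.826: bracket 248.272–307.984 → index 151–200; slope 49/59.712, offset 17.554.
AQI = 151 + 49/59.712·17.554 ≈ 165.40 ⇒ 165.
O₃: 0.09695 lies in 0.09361–0.13288, so I_lo=151, I_hi=200, C_lo=0.09361, C_hi=0.13288.
(200−151)/(0.13288−0.09361) × (0.09695−0.09361) + 151 = 49/0.03927 × 0.00334 + 151 ≈ 155.17 → 155.
PM10: row 537–691 (AQI 201–300). (300−201)·(645−537)/(691−537) + 201 = 99·108/154 + 201 ≈ 270.43 → 270.
Sub-indices: NO₂→52, CO→118, PM2.5→165, O₃→155, PM10→270. Ranked high→low: 270, 165, 155, 118, 52. Second-highest sub-index = 165.

165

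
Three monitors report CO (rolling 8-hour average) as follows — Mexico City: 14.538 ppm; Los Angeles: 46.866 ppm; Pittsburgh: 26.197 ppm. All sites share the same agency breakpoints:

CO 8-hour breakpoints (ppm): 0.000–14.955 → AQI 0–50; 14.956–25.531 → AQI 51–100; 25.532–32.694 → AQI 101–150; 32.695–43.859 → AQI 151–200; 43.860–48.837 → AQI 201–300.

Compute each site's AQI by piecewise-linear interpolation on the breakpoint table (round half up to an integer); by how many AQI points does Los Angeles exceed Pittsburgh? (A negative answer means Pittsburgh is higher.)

155

Mexico City: row 0.000–14.955 (AQI 0–50). (50−0)·(14.538−0.000)/(14.955−0.000) + 0 = 50·14.538/14.955 + 0 ≈ 48.61 → 49.
Los Angeles: row 43.860–48.837 (AQI 201–300). (300−201)·(46.866−43.860)/(48.837−43.860) + 201 = 99·3.006/4.977 + 201 ≈ 260.79 → 261.
Pittsburgh: 26.197 lies in 25.532–32.694, so I_lo=101, I_hi=150, C_lo=25.532, C_hi=32.694.
(150−101)/(32.694−25.532) × (26.197−25.532) + 101 = 49/7.162 × 0.665 + 101 ≈ 105.55 → 106.
AQIs: Mexico City=49, Los Angeles=261, Pittsburgh=106. Los Angeles (261) − Pittsburgh (106) = 155.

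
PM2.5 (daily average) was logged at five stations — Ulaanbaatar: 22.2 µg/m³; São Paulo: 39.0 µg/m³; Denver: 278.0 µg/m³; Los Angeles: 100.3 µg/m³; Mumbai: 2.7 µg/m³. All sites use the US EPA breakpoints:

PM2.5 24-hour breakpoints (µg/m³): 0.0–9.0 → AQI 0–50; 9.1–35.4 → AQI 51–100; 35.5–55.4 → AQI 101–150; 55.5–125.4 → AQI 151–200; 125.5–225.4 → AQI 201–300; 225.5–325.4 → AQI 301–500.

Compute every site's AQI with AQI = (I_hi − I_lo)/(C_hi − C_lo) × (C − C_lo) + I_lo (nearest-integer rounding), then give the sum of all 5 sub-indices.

Ulaanbaatar: 22.2 lies in 9.1–35.4, so I_lo=51, I_hi=100, C_lo=9.1, C_hi=35.4.
(100−51)/(35.4−9.1) × (22.2−9.1) + 51 = 49/26.3 × 13.1 + 51 ≈ 75.41 → 75.
São Paulo: row 35.5–55.4 (AQI 101–150). (150−101)·(39.0−35.5)/(55.4−35.5) + 101 = 49·3.5/19.9 + 101 ≈ 109.62 → 110.
Denver: 278.0 ∈ [225.5, 325.4] ↔ index [301, 500].
301 + (278.0−225.5)·(500−301)/(325.4−225.5) = 301 + 52.5·199/99.9 ≈ 405.58, so AQI = 406.
Los Angeles: row 55.5–125.4 (AQI 151–200). (200−151)·(100.3−55.5)/(125.4−55.5) + 151 = 49·44.8/69.9 + 151 ≈ 182.40 → 182.
Mumbai: row 0.0–9.0 (AQI 0–50). (50−0)·(2.7−0.0)/(9.0−0.0) + 0 = 50·2.7/9.0 + 0 ≈ 15.00 → 15.
AQIs: Ulaanbaatar=75, São Paulo=110, Denver=406, Los Angeles=182, Mumbai=15. Sum = 75 + 110 + 406 + 182 + 15 = 788.

788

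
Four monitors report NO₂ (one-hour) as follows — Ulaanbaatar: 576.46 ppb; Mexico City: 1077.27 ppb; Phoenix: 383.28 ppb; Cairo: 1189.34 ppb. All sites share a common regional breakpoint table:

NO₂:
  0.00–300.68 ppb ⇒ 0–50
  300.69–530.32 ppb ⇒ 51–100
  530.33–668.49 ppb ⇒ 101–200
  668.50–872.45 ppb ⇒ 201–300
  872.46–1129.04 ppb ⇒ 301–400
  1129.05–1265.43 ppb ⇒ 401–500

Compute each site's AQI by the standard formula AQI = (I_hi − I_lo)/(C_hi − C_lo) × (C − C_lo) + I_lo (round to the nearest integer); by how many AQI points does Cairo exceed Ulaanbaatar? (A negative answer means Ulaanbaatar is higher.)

Ulaanbaatar 576.46: bracket 530.33–668.49 → index 101–200; slope 99/138.16, offset 46.13.
AQI = 101 + 99/138.16·46.13 ≈ 134.05 ⇒ 134.
Mexico City: row 872.46–1129.04 (AQI 301–400). (400−301)·(1077.27−872.46)/(1129.04−872.46) + 301 = 99·204.81/256.58 + 301 ≈ 380.02 → 380.
Phoenix: row 300.69–530.32 (AQI 51–100). (100−51)·(383.28−300.69)/(530.32−300.69) + 51 = 49·82.59/229.63 + 51 ≈ 68.62 → 69.
Cairo: 1189.34 ∈ [1129.05, 1265.43] ↔ index [401, 500].
401 + (1189.34−1129.05)·(500−401)/(1265.43−1129.05) = 401 + 60.29·99/136.38 ≈ 444.77, so AQI = 445.
AQIs: Ulaanbaatar=134, Mexico City=380, Phoenix=69, Cairo=445. Cairo (445) − Ulaanbaatar (134) = 311.

311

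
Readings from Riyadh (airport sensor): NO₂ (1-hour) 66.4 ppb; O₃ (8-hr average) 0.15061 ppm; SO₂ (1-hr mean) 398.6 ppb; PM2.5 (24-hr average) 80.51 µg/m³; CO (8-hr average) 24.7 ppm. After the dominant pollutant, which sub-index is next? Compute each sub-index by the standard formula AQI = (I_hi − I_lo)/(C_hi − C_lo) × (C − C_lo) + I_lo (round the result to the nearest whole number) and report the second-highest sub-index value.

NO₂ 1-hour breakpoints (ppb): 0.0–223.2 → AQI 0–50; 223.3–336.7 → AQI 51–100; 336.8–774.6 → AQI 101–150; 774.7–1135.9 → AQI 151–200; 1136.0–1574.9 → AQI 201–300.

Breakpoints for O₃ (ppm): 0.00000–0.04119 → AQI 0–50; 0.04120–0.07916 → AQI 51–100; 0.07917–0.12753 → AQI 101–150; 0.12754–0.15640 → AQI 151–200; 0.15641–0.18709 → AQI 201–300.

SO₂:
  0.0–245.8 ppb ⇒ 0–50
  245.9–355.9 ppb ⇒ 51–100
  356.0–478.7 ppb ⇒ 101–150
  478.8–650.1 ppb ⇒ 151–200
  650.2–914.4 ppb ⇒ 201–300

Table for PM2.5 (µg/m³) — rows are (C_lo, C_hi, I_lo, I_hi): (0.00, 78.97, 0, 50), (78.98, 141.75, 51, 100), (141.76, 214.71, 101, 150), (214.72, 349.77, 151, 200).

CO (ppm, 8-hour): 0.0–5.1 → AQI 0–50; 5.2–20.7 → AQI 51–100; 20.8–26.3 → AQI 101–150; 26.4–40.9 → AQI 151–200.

NO₂: 66.4 lies in 0.0–223.2, so I_lo=0, I_hi=50, C_lo=0.0, C_hi=223.2.
(50−0)/(223.2−0.0) × (66.4−0.0) + 0 = 50/223.2 × 66.4 + 0 ≈ 14.87 → 15.
O₃ 0.15061: bracket 0.12754–0.15640 → index 151–200; slope 49/0.02886, offset 0.02307.
AQI = 151 + 49/0.02886·0.02307 ≈ 190.17 ⇒ 190.
SO₂: 398.6 ∈ [356.0, 478.7] ↔ index [101, 150].
101 + (398.6−356.0)·(150−101)/(478.7−356.0) = 101 + 42.6·49/122.7 ≈ 118.01, so AQI = 118.
PM2.5 80.51: bracket 78.98–141.75 → index 51–100; slope 49/62.77, offset 1.53.
AQI = 51 + 49/62.77·1.53 ≈ 52.19 ⇒ 52.
CO: 24.7 ∈ [20.8, 26.3] ↔ index [101, 150].
101 + (24.7−20.8)·(150−101)/(26.3−20.8) = 101 + 3.9·49/5.5 ≈ 135.75, so AQI = 136.
Sub-indices: NO₂→15, O₃→190, SO₂→118, PM2.5→52, CO→136. Ranked high→low: 190, 136, 118, 52, 15. Second-highest sub-index = 136.

136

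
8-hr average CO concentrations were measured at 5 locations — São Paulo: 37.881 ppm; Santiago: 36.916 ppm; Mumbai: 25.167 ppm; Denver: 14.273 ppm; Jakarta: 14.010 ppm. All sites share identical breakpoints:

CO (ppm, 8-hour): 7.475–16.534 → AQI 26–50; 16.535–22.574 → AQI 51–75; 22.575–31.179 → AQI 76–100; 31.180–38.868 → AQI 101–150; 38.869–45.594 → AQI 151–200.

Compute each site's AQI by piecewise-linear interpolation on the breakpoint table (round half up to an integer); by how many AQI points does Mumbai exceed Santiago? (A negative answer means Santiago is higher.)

-55

São Paulo: 37.881 lies in 31.180–38.868, so I_lo=101, I_hi=150, C_lo=31.180, C_hi=38.868.
(150−101)/(38.868−31.180) × (37.881−31.180) + 101 = 49/7.688 × 6.701 + 101 ≈ 143.71 → 144.
Santiago: row 31.180–38.868 (AQI 101–150). (150−101)·(36.916−31.180)/(38.868−31.180) + 101 = 49·5.736/7.688 + 101 ≈ 137.56 → 138.
Mumbai: row 22.575–31.179 (AQI 76–100). (100−76)·(25.167−22.575)/(31.179−22.575) + 76 = 24·2.592/8.604 + 76 ≈ 83.23 → 83.
Denver: 14.273 lies in 7.475–16.534, so I_lo=26, I_hi=50, C_lo=7.475, C_hi=16.534.
(50−26)/(16.534−7.475) × (14.273−7.475) + 26 = 24/9.059 × 6.798 + 26 ≈ 44.01 → 44.
Jakarta: 14.010 ∈ [7.475, 16.534] ↔ index [26, 50].
26 + (14.010−7.475)·(50−26)/(16.534−7.475) = 26 + 6.535·24/9.059 ≈ 43.31, so AQI = 43.
AQIs: São Paulo=144, Santiago=138, Mumbai=83, Denver=44, Jakarta=43. Mumbai (83) − Santiago (138) = -55.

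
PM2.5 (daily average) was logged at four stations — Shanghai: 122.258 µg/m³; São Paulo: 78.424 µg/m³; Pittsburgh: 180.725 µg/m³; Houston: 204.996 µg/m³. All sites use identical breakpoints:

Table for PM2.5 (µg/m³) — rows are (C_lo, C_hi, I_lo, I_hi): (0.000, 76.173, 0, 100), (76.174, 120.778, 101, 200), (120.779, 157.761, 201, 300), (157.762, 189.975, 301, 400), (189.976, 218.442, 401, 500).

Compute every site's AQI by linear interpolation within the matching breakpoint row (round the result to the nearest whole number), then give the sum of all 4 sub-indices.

1136

Shanghai: 122.258 lies in 120.779–157.761, so I_lo=201, I_hi=300, C_lo=120.779, C_hi=157.761.
(300−201)/(157.761−120.779) × (122.258−120.779) + 201 = 99/36.982 × 1.479 + 201 ≈ 204.96 → 205.
São Paulo: row 76.174–120.778 (AQI 101–200). (200−101)·(78.424−76.174)/(120.778−76.174) + 101 = 99·2.250/44.604 + 101 ≈ 105.99 → 106.
Pittsburgh: 180.725 lies in 157.762–189.975, so I_lo=301, I_hi=400, C_lo=157.762, C_hi=189.975.
(400−301)/(189.975−157.762) × (180.725−157.762) + 301 = 99/32.213 × 22.963 + 301 ≈ 371.57 → 372.
Houston 204.996: bracket 189.976–218.442 → index 401–500; slope 99/28.466, offset 15.020.
AQI = 401 + 99/28.466·15.020 ≈ 453.24 ⇒ 453.
AQIs: Shanghai=205, São Paulo=106, Pittsburgh=372, Houston=453. Sum = 205 + 106 + 372 + 453 = 1136.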